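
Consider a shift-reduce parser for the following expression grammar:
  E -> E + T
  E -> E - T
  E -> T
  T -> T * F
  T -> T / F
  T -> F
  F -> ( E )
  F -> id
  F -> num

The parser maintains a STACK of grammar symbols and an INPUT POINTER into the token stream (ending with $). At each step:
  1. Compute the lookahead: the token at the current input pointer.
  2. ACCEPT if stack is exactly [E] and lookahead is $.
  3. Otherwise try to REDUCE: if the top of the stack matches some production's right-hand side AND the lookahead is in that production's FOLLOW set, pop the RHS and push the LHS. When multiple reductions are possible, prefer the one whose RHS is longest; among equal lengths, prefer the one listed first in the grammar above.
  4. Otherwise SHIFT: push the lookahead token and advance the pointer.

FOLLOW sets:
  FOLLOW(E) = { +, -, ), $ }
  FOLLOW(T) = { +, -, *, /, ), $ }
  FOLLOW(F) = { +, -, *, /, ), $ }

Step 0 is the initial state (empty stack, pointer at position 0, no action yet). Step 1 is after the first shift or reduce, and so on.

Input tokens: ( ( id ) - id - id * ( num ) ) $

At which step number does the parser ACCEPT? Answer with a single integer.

Step 1: shift (. Stack=[(] ptr=1 lookahead=( remaining=[( id ) - id - id * ( num ) ) $]
Step 2: shift (. Stack=[( (] ptr=2 lookahead=id remaining=[id ) - id - id * ( num ) ) $]
Step 3: shift id. Stack=[( ( id] ptr=3 lookahead=) remaining=[) - id - id * ( num ) ) $]
Step 4: reduce F->id. Stack=[( ( F] ptr=3 lookahead=) remaining=[) - id - id * ( num ) ) $]
Step 5: reduce T->F. Stack=[( ( T] ptr=3 lookahead=) remaining=[) - id - id * ( num ) ) $]
Step 6: reduce E->T. Stack=[( ( E] ptr=3 lookahead=) remaining=[) - id - id * ( num ) ) $]
Step 7: shift ). Stack=[( ( E )] ptr=4 lookahead=- remaining=[- id - id * ( num ) ) $]
Step 8: reduce F->( E ). Stack=[( F] ptr=4 lookahead=- remaining=[- id - id * ( num ) ) $]
Step 9: reduce T->F. Stack=[( T] ptr=4 lookahead=- remaining=[- id - id * ( num ) ) $]
Step 10: reduce E->T. Stack=[( E] ptr=4 lookahead=- remaining=[- id - id * ( num ) ) $]
Step 11: shift -. Stack=[( E -] ptr=5 lookahead=id remaining=[id - id * ( num ) ) $]
Step 12: shift id. Stack=[( E - id] ptr=6 lookahead=- remaining=[- id * ( num ) ) $]
Step 13: reduce F->id. Stack=[( E - F] ptr=6 lookahead=- remaining=[- id * ( num ) ) $]
Step 14: reduce T->F. Stack=[( E - T] ptr=6 lookahead=- remaining=[- id * ( num ) ) $]
Step 15: reduce E->E - T. Stack=[( E] ptr=6 lookahead=- remaining=[- id * ( num ) ) $]
Step 16: shift -. Stack=[( E -] ptr=7 lookahead=id remaining=[id * ( num ) ) $]
Step 17: shift id. Stack=[( E - id] ptr=8 lookahead=* remaining=[* ( num ) ) $]
Step 18: reduce F->id. Stack=[( E - F] ptr=8 lookahead=* remaining=[* ( num ) ) $]
Step 19: reduce T->F. Stack=[( E - T] ptr=8 lookahead=* remaining=[* ( num ) ) $]
Step 20: shift *. Stack=[( E - T *] ptr=9 lookahead=( remaining=[( num ) ) $]
Step 21: shift (. Stack=[( E - T * (] ptr=10 lookahead=num remaining=[num ) ) $]
Step 22: shift num. Stack=[( E - T * ( num] ptr=11 lookahead=) remaining=[) ) $]
Step 23: reduce F->num. Stack=[( E - T * ( F] ptr=11 lookahead=) remaining=[) ) $]
Step 24: reduce T->F. Stack=[( E - T * ( T] ptr=11 lookahead=) remaining=[) ) $]
Step 25: reduce E->T. Stack=[( E - T * ( E] ptr=11 lookahead=) remaining=[) ) $]
Step 26: shift ). Stack=[( E - T * ( E )] ptr=12 lookahead=) remaining=[) $]
Step 27: reduce F->( E ). Stack=[( E - T * F] ptr=12 lookahead=) remaining=[) $]
Step 28: reduce T->T * F. Stack=[( E - T] ptr=12 lookahead=) remaining=[) $]
Step 29: reduce E->E - T. Stack=[( E] ptr=12 lookahead=) remaining=[) $]
Step 30: shift ). Stack=[( E )] ptr=13 lookahead=$ remaining=[$]
Step 31: reduce F->( E ). Stack=[F] ptr=13 lookahead=$ remaining=[$]
Step 32: reduce T->F. Stack=[T] ptr=13 lookahead=$ remaining=[$]
Step 33: reduce E->T. Stack=[E] ptr=13 lookahead=$ remaining=[$]
Step 34: accept. Stack=[E] ptr=13 lookahead=$ remaining=[$]

Answer: 34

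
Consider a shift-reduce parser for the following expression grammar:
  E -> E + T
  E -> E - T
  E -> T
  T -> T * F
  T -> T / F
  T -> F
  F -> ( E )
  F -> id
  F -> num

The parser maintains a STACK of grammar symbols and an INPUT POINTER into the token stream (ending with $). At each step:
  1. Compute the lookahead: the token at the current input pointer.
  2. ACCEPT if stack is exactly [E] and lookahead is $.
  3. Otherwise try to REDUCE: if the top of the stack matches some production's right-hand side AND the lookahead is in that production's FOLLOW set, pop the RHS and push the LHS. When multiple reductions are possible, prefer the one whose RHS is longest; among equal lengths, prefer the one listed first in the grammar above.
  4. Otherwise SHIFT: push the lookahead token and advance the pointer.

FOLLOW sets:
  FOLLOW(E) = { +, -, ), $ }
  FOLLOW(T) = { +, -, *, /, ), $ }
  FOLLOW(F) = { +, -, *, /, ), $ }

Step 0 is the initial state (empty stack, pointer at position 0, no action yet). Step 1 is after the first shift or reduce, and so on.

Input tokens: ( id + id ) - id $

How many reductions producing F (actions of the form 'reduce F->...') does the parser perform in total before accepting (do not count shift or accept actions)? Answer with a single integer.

Answer: 4

Derivation:
Step 1: shift (. Stack=[(] ptr=1 lookahead=id remaining=[id + id ) - id $]
Step 2: shift id. Stack=[( id] ptr=2 lookahead=+ remaining=[+ id ) - id $]
Step 3: reduce F->id. Stack=[( F] ptr=2 lookahead=+ remaining=[+ id ) - id $]
Step 4: reduce T->F. Stack=[( T] ptr=2 lookahead=+ remaining=[+ id ) - id $]
Step 5: reduce E->T. Stack=[( E] ptr=2 lookahead=+ remaining=[+ id ) - id $]
Step 6: shift +. Stack=[( E +] ptr=3 lookahead=id remaining=[id ) - id $]
Step 7: shift id. Stack=[( E + id] ptr=4 lookahead=) remaining=[) - id $]
Step 8: reduce F->id. Stack=[( E + F] ptr=4 lookahead=) remaining=[) - id $]
Step 9: reduce T->F. Stack=[( E + T] ptr=4 lookahead=) remaining=[) - id $]
Step 10: reduce E->E + T. Stack=[( E] ptr=4 lookahead=) remaining=[) - id $]
Step 11: shift ). Stack=[( E )] ptr=5 lookahead=- remaining=[- id $]
Step 12: reduce F->( E ). Stack=[F] ptr=5 lookahead=- remaining=[- id $]
Step 13: reduce T->F. Stack=[T] ptr=5 lookahead=- remaining=[- id $]
Step 14: reduce E->T. Stack=[E] ptr=5 lookahead=- remaining=[- id $]
Step 15: shift -. Stack=[E -] ptr=6 lookahead=id remaining=[id $]
Step 16: shift id. Stack=[E - id] ptr=7 lookahead=$ remaining=[$]
Step 17: reduce F->id. Stack=[E - F] ptr=7 lookahead=$ remaining=[$]
Step 18: reduce T->F. Stack=[E - T] ptr=7 lookahead=$ remaining=[$]
Step 19: reduce E->E - T. Stack=[E] ptr=7 lookahead=$ remaining=[$]
Step 20: accept. Stack=[E] ptr=7 lookahead=$ remaining=[$]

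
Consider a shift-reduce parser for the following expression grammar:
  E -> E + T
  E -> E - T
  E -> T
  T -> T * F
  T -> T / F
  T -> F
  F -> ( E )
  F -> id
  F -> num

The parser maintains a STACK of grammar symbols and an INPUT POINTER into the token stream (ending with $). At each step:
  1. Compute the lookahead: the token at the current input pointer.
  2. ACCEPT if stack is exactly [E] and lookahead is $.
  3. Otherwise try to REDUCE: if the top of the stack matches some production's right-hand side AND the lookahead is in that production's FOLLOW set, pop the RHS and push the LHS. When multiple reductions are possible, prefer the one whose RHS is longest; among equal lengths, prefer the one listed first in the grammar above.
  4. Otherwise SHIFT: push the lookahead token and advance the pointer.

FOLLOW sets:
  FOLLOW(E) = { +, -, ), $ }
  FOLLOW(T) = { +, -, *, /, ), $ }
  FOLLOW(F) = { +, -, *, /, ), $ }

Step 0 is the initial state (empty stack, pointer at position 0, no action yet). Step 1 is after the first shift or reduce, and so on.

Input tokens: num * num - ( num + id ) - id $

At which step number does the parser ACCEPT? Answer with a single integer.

Step 1: shift num. Stack=[num] ptr=1 lookahead=* remaining=[* num - ( num + id ) - id $]
Step 2: reduce F->num. Stack=[F] ptr=1 lookahead=* remaining=[* num - ( num + id ) - id $]
Step 3: reduce T->F. Stack=[T] ptr=1 lookahead=* remaining=[* num - ( num + id ) - id $]
Step 4: shift *. Stack=[T *] ptr=2 lookahead=num remaining=[num - ( num + id ) - id $]
Step 5: shift num. Stack=[T * num] ptr=3 lookahead=- remaining=[- ( num + id ) - id $]
Step 6: reduce F->num. Stack=[T * F] ptr=3 lookahead=- remaining=[- ( num + id ) - id $]
Step 7: reduce T->T * F. Stack=[T] ptr=3 lookahead=- remaining=[- ( num + id ) - id $]
Step 8: reduce E->T. Stack=[E] ptr=3 lookahead=- remaining=[- ( num + id ) - id $]
Step 9: shift -. Stack=[E -] ptr=4 lookahead=( remaining=[( num + id ) - id $]
Step 10: shift (. Stack=[E - (] ptr=5 lookahead=num remaining=[num + id ) - id $]
Step 11: shift num. Stack=[E - ( num] ptr=6 lookahead=+ remaining=[+ id ) - id $]
Step 12: reduce F->num. Stack=[E - ( F] ptr=6 lookahead=+ remaining=[+ id ) - id $]
Step 13: reduce T->F. Stack=[E - ( T] ptr=6 lookahead=+ remaining=[+ id ) - id $]
Step 14: reduce E->T. Stack=[E - ( E] ptr=6 lookahead=+ remaining=[+ id ) - id $]
Step 15: shift +. Stack=[E - ( E +] ptr=7 lookahead=id remaining=[id ) - id $]
Step 16: shift id. Stack=[E - ( E + id] ptr=8 lookahead=) remaining=[) - id $]
Step 17: reduce F->id. Stack=[E - ( E + F] ptr=8 lookahead=) remaining=[) - id $]
Step 18: reduce T->F. Stack=[E - ( E + T] ptr=8 lookahead=) remaining=[) - id $]
Step 19: reduce E->E + T. Stack=[E - ( E] ptr=8 lookahead=) remaining=[) - id $]
Step 20: shift ). Stack=[E - ( E )] ptr=9 lookahead=- remaining=[- id $]
Step 21: reduce F->( E ). Stack=[E - F] ptr=9 lookahead=- remaining=[- id $]
Step 22: reduce T->F. Stack=[E - T] ptr=9 lookahead=- remaining=[- id $]
Step 23: reduce E->E - T. Stack=[E] ptr=9 lookahead=- remaining=[- id $]
Step 24: shift -. Stack=[E -] ptr=10 lookahead=id remaining=[id $]
Step 25: shift id. Stack=[E - id] ptr=11 lookahead=$ remaining=[$]
Step 26: reduce F->id. Stack=[E - F] ptr=11 lookahead=$ remaining=[$]
Step 27: reduce T->F. Stack=[E - T] ptr=11 lookahead=$ remaining=[$]
Step 28: reduce E->E - T. Stack=[E] ptr=11 lookahead=$ remaining=[$]
Step 29: accept. Stack=[E] ptr=11 lookahead=$ remaining=[$]

Answer: 29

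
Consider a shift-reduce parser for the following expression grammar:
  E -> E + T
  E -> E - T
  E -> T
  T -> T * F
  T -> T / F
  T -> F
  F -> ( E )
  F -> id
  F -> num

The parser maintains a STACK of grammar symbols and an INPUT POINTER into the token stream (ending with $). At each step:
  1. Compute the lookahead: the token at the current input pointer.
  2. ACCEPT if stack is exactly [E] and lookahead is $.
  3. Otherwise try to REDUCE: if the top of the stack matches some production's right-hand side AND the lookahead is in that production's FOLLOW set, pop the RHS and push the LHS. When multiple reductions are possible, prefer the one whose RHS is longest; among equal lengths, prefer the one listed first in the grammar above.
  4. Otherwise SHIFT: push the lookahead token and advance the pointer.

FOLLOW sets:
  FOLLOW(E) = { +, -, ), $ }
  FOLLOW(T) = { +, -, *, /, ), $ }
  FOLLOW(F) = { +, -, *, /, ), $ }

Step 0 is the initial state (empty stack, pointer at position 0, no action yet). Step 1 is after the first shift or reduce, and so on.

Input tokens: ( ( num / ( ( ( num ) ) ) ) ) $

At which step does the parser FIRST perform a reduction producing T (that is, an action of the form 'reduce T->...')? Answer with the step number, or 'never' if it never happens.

Answer: 5

Derivation:
Step 1: shift (. Stack=[(] ptr=1 lookahead=( remaining=[( num / ( ( ( num ) ) ) ) ) $]
Step 2: shift (. Stack=[( (] ptr=2 lookahead=num remaining=[num / ( ( ( num ) ) ) ) ) $]
Step 3: shift num. Stack=[( ( num] ptr=3 lookahead=/ remaining=[/ ( ( ( num ) ) ) ) ) $]
Step 4: reduce F->num. Stack=[( ( F] ptr=3 lookahead=/ remaining=[/ ( ( ( num ) ) ) ) ) $]
Step 5: reduce T->F. Stack=[( ( T] ptr=3 lookahead=/ remaining=[/ ( ( ( num ) ) ) ) ) $]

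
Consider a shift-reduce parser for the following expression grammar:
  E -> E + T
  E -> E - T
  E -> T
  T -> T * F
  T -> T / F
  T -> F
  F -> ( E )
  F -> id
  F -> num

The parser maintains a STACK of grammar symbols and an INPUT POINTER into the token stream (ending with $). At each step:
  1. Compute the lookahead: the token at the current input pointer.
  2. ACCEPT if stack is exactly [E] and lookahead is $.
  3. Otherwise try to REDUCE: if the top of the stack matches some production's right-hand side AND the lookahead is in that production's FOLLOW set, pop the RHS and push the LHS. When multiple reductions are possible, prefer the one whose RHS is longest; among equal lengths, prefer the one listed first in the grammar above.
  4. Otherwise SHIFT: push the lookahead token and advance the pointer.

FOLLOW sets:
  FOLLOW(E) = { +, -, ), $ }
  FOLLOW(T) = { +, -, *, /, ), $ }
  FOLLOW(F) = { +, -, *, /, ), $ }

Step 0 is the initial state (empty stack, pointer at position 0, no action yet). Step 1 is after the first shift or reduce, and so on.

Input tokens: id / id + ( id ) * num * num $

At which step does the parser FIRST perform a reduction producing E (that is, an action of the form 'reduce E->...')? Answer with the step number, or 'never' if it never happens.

Step 1: shift id. Stack=[id] ptr=1 lookahead=/ remaining=[/ id + ( id ) * num * num $]
Step 2: reduce F->id. Stack=[F] ptr=1 lookahead=/ remaining=[/ id + ( id ) * num * num $]
Step 3: reduce T->F. Stack=[T] ptr=1 lookahead=/ remaining=[/ id + ( id ) * num * num $]
Step 4: shift /. Stack=[T /] ptr=2 lookahead=id remaining=[id + ( id ) * num * num $]
Step 5: shift id. Stack=[T / id] ptr=3 lookahead=+ remaining=[+ ( id ) * num * num $]
Step 6: reduce F->id. Stack=[T / F] ptr=3 lookahead=+ remaining=[+ ( id ) * num * num $]
Step 7: reduce T->T / F. Stack=[T] ptr=3 lookahead=+ remaining=[+ ( id ) * num * num $]
Step 8: reduce E->T. Stack=[E] ptr=3 lookahead=+ remaining=[+ ( id ) * num * num $]

Answer: 8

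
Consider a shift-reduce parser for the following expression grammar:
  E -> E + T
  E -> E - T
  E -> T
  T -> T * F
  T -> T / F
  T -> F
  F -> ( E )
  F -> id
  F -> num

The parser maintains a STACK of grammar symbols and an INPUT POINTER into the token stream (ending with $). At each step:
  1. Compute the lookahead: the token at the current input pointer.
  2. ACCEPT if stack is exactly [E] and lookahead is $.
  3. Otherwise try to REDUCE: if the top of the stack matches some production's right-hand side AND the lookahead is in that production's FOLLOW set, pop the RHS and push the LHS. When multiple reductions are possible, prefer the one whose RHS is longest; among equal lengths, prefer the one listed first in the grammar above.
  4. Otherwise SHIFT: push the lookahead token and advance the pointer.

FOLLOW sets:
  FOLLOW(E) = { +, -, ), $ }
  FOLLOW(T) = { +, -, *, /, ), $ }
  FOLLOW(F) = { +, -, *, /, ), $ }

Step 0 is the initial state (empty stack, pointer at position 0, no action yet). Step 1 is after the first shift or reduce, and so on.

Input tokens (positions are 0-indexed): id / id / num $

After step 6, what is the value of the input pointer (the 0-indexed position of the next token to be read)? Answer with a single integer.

Answer: 3

Derivation:
Step 1: shift id. Stack=[id] ptr=1 lookahead=/ remaining=[/ id / num $]
Step 2: reduce F->id. Stack=[F] ptr=1 lookahead=/ remaining=[/ id / num $]
Step 3: reduce T->F. Stack=[T] ptr=1 lookahead=/ remaining=[/ id / num $]
Step 4: shift /. Stack=[T /] ptr=2 lookahead=id remaining=[id / num $]
Step 5: shift id. Stack=[T / id] ptr=3 lookahead=/ remaining=[/ num $]
Step 6: reduce F->id. Stack=[T / F] ptr=3 lookahead=/ remaining=[/ num $]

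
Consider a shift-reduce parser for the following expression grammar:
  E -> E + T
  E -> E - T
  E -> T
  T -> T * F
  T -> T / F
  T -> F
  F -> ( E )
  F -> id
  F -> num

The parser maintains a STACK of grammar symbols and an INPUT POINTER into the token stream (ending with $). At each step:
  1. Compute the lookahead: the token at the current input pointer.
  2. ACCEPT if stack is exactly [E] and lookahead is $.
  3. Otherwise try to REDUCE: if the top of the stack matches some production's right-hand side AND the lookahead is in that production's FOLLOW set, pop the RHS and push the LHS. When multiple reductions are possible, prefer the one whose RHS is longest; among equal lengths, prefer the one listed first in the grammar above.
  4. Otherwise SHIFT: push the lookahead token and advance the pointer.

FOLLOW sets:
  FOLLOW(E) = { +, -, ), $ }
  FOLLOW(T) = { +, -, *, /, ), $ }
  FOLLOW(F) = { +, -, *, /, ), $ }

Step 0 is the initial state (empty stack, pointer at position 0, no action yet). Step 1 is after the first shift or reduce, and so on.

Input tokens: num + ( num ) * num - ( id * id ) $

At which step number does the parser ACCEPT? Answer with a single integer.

Answer: 33

Derivation:
Step 1: shift num. Stack=[num] ptr=1 lookahead=+ remaining=[+ ( num ) * num - ( id * id ) $]
Step 2: reduce F->num. Stack=[F] ptr=1 lookahead=+ remaining=[+ ( num ) * num - ( id * id ) $]
Step 3: reduce T->F. Stack=[T] ptr=1 lookahead=+ remaining=[+ ( num ) * num - ( id * id ) $]
Step 4: reduce E->T. Stack=[E] ptr=1 lookahead=+ remaining=[+ ( num ) * num - ( id * id ) $]
Step 5: shift +. Stack=[E +] ptr=2 lookahead=( remaining=[( num ) * num - ( id * id ) $]
Step 6: shift (. Stack=[E + (] ptr=3 lookahead=num remaining=[num ) * num - ( id * id ) $]
Step 7: shift num. Stack=[E + ( num] ptr=4 lookahead=) remaining=[) * num - ( id * id ) $]
Step 8: reduce F->num. Stack=[E + ( F] ptr=4 lookahead=) remaining=[) * num - ( id * id ) $]
Step 9: reduce T->F. Stack=[E + ( T] ptr=4 lookahead=) remaining=[) * num - ( id * id ) $]
Step 10: reduce E->T. Stack=[E + ( E] ptr=4 lookahead=) remaining=[) * num - ( id * id ) $]
Step 11: shift ). Stack=[E + ( E )] ptr=5 lookahead=* remaining=[* num - ( id * id ) $]
Step 12: reduce F->( E ). Stack=[E + F] ptr=5 lookahead=* remaining=[* num - ( id * id ) $]
Step 13: reduce T->F. Stack=[E + T] ptr=5 lookahead=* remaining=[* num - ( id * id ) $]
Step 14: shift *. Stack=[E + T *] ptr=6 lookahead=num remaining=[num - ( id * id ) $]
Step 15: shift num. Stack=[E + T * num] ptr=7 lookahead=- remaining=[- ( id * id ) $]
Step 16: reduce F->num. Stack=[E + T * F] ptr=7 lookahead=- remaining=[- ( id * id ) $]
Step 17: reduce T->T * F. Stack=[E + T] ptr=7 lookahead=- remaining=[- ( id * id ) $]
Step 18: reduce E->E + T. Stack=[E] ptr=7 lookahead=- remaining=[- ( id * id ) $]
Step 19: shift -. Stack=[E -] ptr=8 lookahead=( remaining=[( id * id ) $]
Step 20: shift (. Stack=[E - (] ptr=9 lookahead=id remaining=[id * id ) $]
Step 21: shift id. Stack=[E - ( id] ptr=10 lookahead=* remaining=[* id ) $]
Step 22: reduce F->id. Stack=[E - ( F] ptr=10 lookahead=* remaining=[* id ) $]
Step 23: reduce T->F. Stack=[E - ( T] ptr=10 lookahead=* remaining=[* id ) $]
Step 24: shift *. Stack=[E - ( T *] ptr=11 lookahead=id remaining=[id ) $]
Step 25: shift id. Stack=[E - ( T * id] ptr=12 lookahead=) remaining=[) $]
Step 26: reduce F->id. Stack=[E - ( T * F] ptr=12 lookahead=) remaining=[) $]
Step 27: reduce T->T * F. Stack=[E - ( T] ptr=12 lookahead=) remaining=[) $]
Step 28: reduce E->T. Stack=[E - ( E] ptr=12 lookahead=) remaining=[) $]
Step 29: shift ). Stack=[E - ( E )] ptr=13 lookahead=$ remaining=[$]
Step 30: reduce F->( E ). Stack=[E - F] ptr=13 lookahead=$ remaining=[$]
Step 31: reduce T->F. Stack=[E - T] ptr=13 lookahead=$ remaining=[$]
Step 32: reduce E->E - T. Stack=[E] ptr=13 lookahead=$ remaining=[$]
Step 33: accept. Stack=[E] ptr=13 lookahead=$ remaining=[$]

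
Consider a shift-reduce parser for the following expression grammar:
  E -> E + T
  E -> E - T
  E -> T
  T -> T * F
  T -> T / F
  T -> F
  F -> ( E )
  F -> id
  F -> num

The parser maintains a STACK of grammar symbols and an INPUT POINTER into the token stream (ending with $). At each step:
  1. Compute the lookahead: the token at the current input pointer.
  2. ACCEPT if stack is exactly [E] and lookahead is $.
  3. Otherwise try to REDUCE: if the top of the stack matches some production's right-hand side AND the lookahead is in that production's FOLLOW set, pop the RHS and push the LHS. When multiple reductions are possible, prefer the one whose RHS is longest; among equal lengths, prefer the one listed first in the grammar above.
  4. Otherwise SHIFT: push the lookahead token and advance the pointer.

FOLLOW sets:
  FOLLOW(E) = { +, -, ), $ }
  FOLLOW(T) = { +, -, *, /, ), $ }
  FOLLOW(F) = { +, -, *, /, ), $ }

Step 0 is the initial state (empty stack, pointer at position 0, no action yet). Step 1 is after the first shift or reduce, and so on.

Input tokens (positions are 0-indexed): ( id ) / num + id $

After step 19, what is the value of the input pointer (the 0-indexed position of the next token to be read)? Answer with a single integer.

Step 1: shift (. Stack=[(] ptr=1 lookahead=id remaining=[id ) / num + id $]
Step 2: shift id. Stack=[( id] ptr=2 lookahead=) remaining=[) / num + id $]
Step 3: reduce F->id. Stack=[( F] ptr=2 lookahead=) remaining=[) / num + id $]
Step 4: reduce T->F. Stack=[( T] ptr=2 lookahead=) remaining=[) / num + id $]
Step 5: reduce E->T. Stack=[( E] ptr=2 lookahead=) remaining=[) / num + id $]
Step 6: shift ). Stack=[( E )] ptr=3 lookahead=/ remaining=[/ num + id $]
Step 7: reduce F->( E ). Stack=[F] ptr=3 lookahead=/ remaining=[/ num + id $]
Step 8: reduce T->F. Stack=[T] ptr=3 lookahead=/ remaining=[/ num + id $]
Step 9: shift /. Stack=[T /] ptr=4 lookahead=num remaining=[num + id $]
Step 10: shift num. Stack=[T / num] ptr=5 lookahead=+ remaining=[+ id $]
Step 11: reduce F->num. Stack=[T / F] ptr=5 lookahead=+ remaining=[+ id $]
Step 12: reduce T->T / F. Stack=[T] ptr=5 lookahead=+ remaining=[+ id $]
Step 13: reduce E->T. Stack=[E] ptr=5 lookahead=+ remaining=[+ id $]
Step 14: shift +. Stack=[E +] ptr=6 lookahead=id remaining=[id $]
Step 15: shift id. Stack=[E + id] ptr=7 lookahead=$ remaining=[$]
Step 16: reduce F->id. Stack=[E + F] ptr=7 lookahead=$ remaining=[$]
Step 17: reduce T->F. Stack=[E + T] ptr=7 lookahead=$ remaining=[$]
Step 18: reduce E->E + T. Stack=[E] ptr=7 lookahead=$ remaining=[$]
Step 19: accept. Stack=[E] ptr=7 lookahead=$ remaining=[$]

Answer: 7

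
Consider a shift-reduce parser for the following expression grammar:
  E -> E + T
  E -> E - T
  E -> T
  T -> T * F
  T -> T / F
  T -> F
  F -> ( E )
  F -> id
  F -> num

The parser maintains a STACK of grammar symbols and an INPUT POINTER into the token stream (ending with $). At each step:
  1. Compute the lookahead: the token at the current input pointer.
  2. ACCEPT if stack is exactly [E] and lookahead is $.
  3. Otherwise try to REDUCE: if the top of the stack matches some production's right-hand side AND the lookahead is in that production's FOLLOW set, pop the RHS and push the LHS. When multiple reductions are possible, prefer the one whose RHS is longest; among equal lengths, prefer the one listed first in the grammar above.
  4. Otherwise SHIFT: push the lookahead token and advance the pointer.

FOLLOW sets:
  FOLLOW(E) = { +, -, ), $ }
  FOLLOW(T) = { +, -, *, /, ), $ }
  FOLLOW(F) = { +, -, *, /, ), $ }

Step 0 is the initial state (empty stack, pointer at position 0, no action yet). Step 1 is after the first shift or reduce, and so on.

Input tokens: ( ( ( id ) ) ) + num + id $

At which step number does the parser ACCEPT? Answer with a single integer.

Step 1: shift (. Stack=[(] ptr=1 lookahead=( remaining=[( ( id ) ) ) + num + id $]
Step 2: shift (. Stack=[( (] ptr=2 lookahead=( remaining=[( id ) ) ) + num + id $]
Step 3: shift (. Stack=[( ( (] ptr=3 lookahead=id remaining=[id ) ) ) + num + id $]
Step 4: shift id. Stack=[( ( ( id] ptr=4 lookahead=) remaining=[) ) ) + num + id $]
Step 5: reduce F->id. Stack=[( ( ( F] ptr=4 lookahead=) remaining=[) ) ) + num + id $]
Step 6: reduce T->F. Stack=[( ( ( T] ptr=4 lookahead=) remaining=[) ) ) + num + id $]
Step 7: reduce E->T. Stack=[( ( ( E] ptr=4 lookahead=) remaining=[) ) ) + num + id $]
Step 8: shift ). Stack=[( ( ( E )] ptr=5 lookahead=) remaining=[) ) + num + id $]
Step 9: reduce F->( E ). Stack=[( ( F] ptr=5 lookahead=) remaining=[) ) + num + id $]
Step 10: reduce T->F. Stack=[( ( T] ptr=5 lookahead=) remaining=[) ) + num + id $]
Step 11: reduce E->T. Stack=[( ( E] ptr=5 lookahead=) remaining=[) ) + num + id $]
Step 12: shift ). Stack=[( ( E )] ptr=6 lookahead=) remaining=[) + num + id $]
Step 13: reduce F->( E ). Stack=[( F] ptr=6 lookahead=) remaining=[) + num + id $]
Step 14: reduce T->F. Stack=[( T] ptr=6 lookahead=) remaining=[) + num + id $]
Step 15: reduce E->T. Stack=[( E] ptr=6 lookahead=) remaining=[) + num + id $]
Step 16: shift ). Stack=[( E )] ptr=7 lookahead=+ remaining=[+ num + id $]
Step 17: reduce F->( E ). Stack=[F] ptr=7 lookahead=+ remaining=[+ num + id $]
Step 18: reduce T->F. Stack=[T] ptr=7 lookahead=+ remaining=[+ num + id $]
Step 19: reduce E->T. Stack=[E] ptr=7 lookahead=+ remaining=[+ num + id $]
Step 20: shift +. Stack=[E +] ptr=8 lookahead=num remaining=[num + id $]
Step 21: shift num. Stack=[E + num] ptr=9 lookahead=+ remaining=[+ id $]
Step 22: reduce F->num. Stack=[E + F] ptr=9 lookahead=+ remaining=[+ id $]
Step 23: reduce T->F. Stack=[E + T] ptr=9 lookahead=+ remaining=[+ id $]
Step 24: reduce E->E + T. Stack=[E] ptr=9 lookahead=+ remaining=[+ id $]
Step 25: shift +. Stack=[E +] ptr=10 lookahead=id remaining=[id $]
Step 26: shift id. Stack=[E + id] ptr=11 lookahead=$ remaining=[$]
Step 27: reduce F->id. Stack=[E + F] ptr=11 lookahead=$ remaining=[$]
Step 28: reduce T->F. Stack=[E + T] ptr=11 lookahead=$ remaining=[$]
Step 29: reduce E->E + T. Stack=[E] ptr=11 lookahead=$ remaining=[$]
Step 30: accept. Stack=[E] ptr=11 lookahead=$ remaining=[$]

Answer: 30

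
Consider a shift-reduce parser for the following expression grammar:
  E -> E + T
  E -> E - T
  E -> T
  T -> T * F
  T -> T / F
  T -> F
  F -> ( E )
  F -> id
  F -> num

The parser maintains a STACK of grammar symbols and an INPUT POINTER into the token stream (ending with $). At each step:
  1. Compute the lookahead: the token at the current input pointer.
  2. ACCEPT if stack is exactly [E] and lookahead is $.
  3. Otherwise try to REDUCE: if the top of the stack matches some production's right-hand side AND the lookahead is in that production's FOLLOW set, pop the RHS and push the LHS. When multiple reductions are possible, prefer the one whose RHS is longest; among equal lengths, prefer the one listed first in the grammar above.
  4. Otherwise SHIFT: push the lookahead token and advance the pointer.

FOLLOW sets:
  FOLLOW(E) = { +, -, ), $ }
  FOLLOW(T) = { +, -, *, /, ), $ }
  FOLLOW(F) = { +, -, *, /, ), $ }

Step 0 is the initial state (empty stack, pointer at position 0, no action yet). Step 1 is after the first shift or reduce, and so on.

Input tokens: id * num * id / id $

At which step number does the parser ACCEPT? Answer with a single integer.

Answer: 17

Derivation:
Step 1: shift id. Stack=[id] ptr=1 lookahead=* remaining=[* num * id / id $]
Step 2: reduce F->id. Stack=[F] ptr=1 lookahead=* remaining=[* num * id / id $]
Step 3: reduce T->F. Stack=[T] ptr=1 lookahead=* remaining=[* num * id / id $]
Step 4: shift *. Stack=[T *] ptr=2 lookahead=num remaining=[num * id / id $]
Step 5: shift num. Stack=[T * num] ptr=3 lookahead=* remaining=[* id / id $]
Step 6: reduce F->num. Stack=[T * F] ptr=3 lookahead=* remaining=[* id / id $]
Step 7: reduce T->T * F. Stack=[T] ptr=3 lookahead=* remaining=[* id / id $]
Step 8: shift *. Stack=[T *] ptr=4 lookahead=id remaining=[id / id $]
Step 9: shift id. Stack=[T * id] ptr=5 lookahead=/ remaining=[/ id $]
Step 10: reduce F->id. Stack=[T * F] ptr=5 lookahead=/ remaining=[/ id $]
Step 11: reduce T->T * F. Stack=[T] ptr=5 lookahead=/ remaining=[/ id $]
Step 12: shift /. Stack=[T /] ptr=6 lookahead=id remaining=[id $]
Step 13: shift id. Stack=[T / id] ptr=7 lookahead=$ remaining=[$]
Step 14: reduce F->id. Stack=[T / F] ptr=7 lookahead=$ remaining=[$]
Step 15: reduce T->T / F. Stack=[T] ptr=7 lookahead=$ remaining=[$]
Step 16: reduce E->T. Stack=[E] ptr=7 lookahead=$ remaining=[$]
Step 17: accept. Stack=[E] ptr=7 lookahead=$ remaining=[$]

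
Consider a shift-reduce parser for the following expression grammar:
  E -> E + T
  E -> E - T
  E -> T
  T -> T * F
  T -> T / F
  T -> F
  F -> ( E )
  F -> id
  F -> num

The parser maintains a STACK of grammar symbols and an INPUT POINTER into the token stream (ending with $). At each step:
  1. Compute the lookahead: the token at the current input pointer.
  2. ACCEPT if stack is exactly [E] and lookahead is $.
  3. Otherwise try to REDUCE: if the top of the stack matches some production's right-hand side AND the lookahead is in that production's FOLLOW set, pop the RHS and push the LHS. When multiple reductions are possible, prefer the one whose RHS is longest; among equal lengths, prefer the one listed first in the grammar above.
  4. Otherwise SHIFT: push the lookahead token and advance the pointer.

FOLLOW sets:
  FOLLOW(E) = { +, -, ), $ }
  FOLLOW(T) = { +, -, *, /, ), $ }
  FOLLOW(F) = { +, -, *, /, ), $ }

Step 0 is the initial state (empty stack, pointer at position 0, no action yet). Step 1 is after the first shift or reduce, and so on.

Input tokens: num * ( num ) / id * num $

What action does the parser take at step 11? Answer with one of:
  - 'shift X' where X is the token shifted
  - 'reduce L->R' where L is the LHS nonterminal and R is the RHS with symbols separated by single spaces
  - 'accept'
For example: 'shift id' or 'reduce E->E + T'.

Answer: reduce F->( E )

Derivation:
Step 1: shift num. Stack=[num] ptr=1 lookahead=* remaining=[* ( num ) / id * num $]
Step 2: reduce F->num. Stack=[F] ptr=1 lookahead=* remaining=[* ( num ) / id * num $]
Step 3: reduce T->F. Stack=[T] ptr=1 lookahead=* remaining=[* ( num ) / id * num $]
Step 4: shift *. Stack=[T *] ptr=2 lookahead=( remaining=[( num ) / id * num $]
Step 5: shift (. Stack=[T * (] ptr=3 lookahead=num remaining=[num ) / id * num $]
Step 6: shift num. Stack=[T * ( num] ptr=4 lookahead=) remaining=[) / id * num $]
Step 7: reduce F->num. Stack=[T * ( F] ptr=4 lookahead=) remaining=[) / id * num $]
Step 8: reduce T->F. Stack=[T * ( T] ptr=4 lookahead=) remaining=[) / id * num $]
Step 9: reduce E->T. Stack=[T * ( E] ptr=4 lookahead=) remaining=[) / id * num $]
Step 10: shift ). Stack=[T * ( E )] ptr=5 lookahead=/ remaining=[/ id * num $]
Step 11: reduce F->( E ). Stack=[T * F] ptr=5 lookahead=/ remaining=[/ id * num $]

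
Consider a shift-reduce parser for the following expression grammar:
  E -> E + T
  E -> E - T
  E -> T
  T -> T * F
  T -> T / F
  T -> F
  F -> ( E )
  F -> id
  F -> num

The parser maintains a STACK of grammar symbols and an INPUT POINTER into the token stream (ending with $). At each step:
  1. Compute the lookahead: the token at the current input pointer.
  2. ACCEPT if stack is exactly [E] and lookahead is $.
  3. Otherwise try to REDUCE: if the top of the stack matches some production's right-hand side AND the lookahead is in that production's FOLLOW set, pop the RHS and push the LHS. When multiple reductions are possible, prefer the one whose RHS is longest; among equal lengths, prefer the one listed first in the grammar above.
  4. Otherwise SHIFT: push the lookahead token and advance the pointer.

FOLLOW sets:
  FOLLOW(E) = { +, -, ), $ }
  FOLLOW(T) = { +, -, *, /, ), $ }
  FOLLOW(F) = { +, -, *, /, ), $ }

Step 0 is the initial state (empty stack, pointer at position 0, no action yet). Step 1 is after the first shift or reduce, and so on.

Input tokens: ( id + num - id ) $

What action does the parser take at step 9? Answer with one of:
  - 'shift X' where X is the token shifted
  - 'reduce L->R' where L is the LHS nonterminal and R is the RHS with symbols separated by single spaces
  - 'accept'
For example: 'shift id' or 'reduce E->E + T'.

Answer: reduce T->F

Derivation:
Step 1: shift (. Stack=[(] ptr=1 lookahead=id remaining=[id + num - id ) $]
Step 2: shift id. Stack=[( id] ptr=2 lookahead=+ remaining=[+ num - id ) $]
Step 3: reduce F->id. Stack=[( F] ptr=2 lookahead=+ remaining=[+ num - id ) $]
Step 4: reduce T->F. Stack=[( T] ptr=2 lookahead=+ remaining=[+ num - id ) $]
Step 5: reduce E->T. Stack=[( E] ptr=2 lookahead=+ remaining=[+ num - id ) $]
Step 6: shift +. Stack=[( E +] ptr=3 lookahead=num remaining=[num - id ) $]
Step 7: shift num. Stack=[( E + num] ptr=4 lookahead=- remaining=[- id ) $]
Step 8: reduce F->num. Stack=[( E + F] ptr=4 lookahead=- remaining=[- id ) $]
Step 9: reduce T->F. Stack=[( E + T] ptr=4 lookahead=- remaining=[- id ) $]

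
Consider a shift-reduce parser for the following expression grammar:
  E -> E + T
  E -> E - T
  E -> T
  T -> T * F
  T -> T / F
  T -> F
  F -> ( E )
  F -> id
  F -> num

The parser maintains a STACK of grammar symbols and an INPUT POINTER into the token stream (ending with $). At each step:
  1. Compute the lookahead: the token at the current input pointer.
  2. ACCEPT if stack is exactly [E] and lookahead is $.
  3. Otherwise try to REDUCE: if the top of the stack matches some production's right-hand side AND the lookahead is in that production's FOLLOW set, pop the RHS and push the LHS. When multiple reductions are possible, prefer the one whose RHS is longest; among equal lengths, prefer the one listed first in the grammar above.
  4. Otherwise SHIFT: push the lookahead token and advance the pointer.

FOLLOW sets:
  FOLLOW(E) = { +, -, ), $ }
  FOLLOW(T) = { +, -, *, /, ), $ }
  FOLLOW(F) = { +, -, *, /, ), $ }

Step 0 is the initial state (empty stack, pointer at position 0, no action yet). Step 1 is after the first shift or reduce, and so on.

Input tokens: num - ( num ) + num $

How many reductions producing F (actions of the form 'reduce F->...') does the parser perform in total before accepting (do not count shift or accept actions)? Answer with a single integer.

Step 1: shift num. Stack=[num] ptr=1 lookahead=- remaining=[- ( num ) + num $]
Step 2: reduce F->num. Stack=[F] ptr=1 lookahead=- remaining=[- ( num ) + num $]
Step 3: reduce T->F. Stack=[T] ptr=1 lookahead=- remaining=[- ( num ) + num $]
Step 4: reduce E->T. Stack=[E] ptr=1 lookahead=- remaining=[- ( num ) + num $]
Step 5: shift -. Stack=[E -] ptr=2 lookahead=( remaining=[( num ) + num $]
Step 6: shift (. Stack=[E - (] ptr=3 lookahead=num remaining=[num ) + num $]
Step 7: shift num. Stack=[E - ( num] ptr=4 lookahead=) remaining=[) + num $]
Step 8: reduce F->num. Stack=[E - ( F] ptr=4 lookahead=) remaining=[) + num $]
Step 9: reduce T->F. Stack=[E - ( T] ptr=4 lookahead=) remaining=[) + num $]
Step 10: reduce E->T. Stack=[E - ( E] ptr=4 lookahead=) remaining=[) + num $]
Step 11: shift ). Stack=[E - ( E )] ptr=5 lookahead=+ remaining=[+ num $]
Step 12: reduce F->( E ). Stack=[E - F] ptr=5 lookahead=+ remaining=[+ num $]
Step 13: reduce T->F. Stack=[E - T] ptr=5 lookahead=+ remaining=[+ num $]
Step 14: reduce E->E - T. Stack=[E] ptr=5 lookahead=+ remaining=[+ num $]
Step 15: shift +. Stack=[E +] ptr=6 lookahead=num remaining=[num $]
Step 16: shift num. Stack=[E + num] ptr=7 lookahead=$ remaining=[$]
Step 17: reduce F->num. Stack=[E + F] ptr=7 lookahead=$ remaining=[$]
Step 18: reduce T->F. Stack=[E + T] ptr=7 lookahead=$ remaining=[$]
Step 19: reduce E->E + T. Stack=[E] ptr=7 lookahead=$ remaining=[$]
Step 20: accept. Stack=[E] ptr=7 lookahead=$ remaining=[$]

Answer: 4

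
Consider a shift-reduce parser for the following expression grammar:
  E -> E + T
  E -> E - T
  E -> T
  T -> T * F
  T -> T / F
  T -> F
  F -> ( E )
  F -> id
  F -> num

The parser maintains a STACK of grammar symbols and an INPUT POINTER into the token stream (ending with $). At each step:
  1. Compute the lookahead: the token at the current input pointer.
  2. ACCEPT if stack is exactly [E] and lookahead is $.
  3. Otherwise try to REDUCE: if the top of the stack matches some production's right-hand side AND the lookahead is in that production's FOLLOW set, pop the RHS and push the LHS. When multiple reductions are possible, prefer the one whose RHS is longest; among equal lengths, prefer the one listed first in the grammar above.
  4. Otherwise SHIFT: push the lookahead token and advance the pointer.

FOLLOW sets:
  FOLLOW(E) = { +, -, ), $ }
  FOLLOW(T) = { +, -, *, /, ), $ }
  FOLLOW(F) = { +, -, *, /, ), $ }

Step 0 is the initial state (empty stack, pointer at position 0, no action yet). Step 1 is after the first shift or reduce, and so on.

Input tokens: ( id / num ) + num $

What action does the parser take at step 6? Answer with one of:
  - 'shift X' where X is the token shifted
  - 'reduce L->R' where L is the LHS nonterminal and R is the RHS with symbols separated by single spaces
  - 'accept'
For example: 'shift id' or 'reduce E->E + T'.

Step 1: shift (. Stack=[(] ptr=1 lookahead=id remaining=[id / num ) + num $]
Step 2: shift id. Stack=[( id] ptr=2 lookahead=/ remaining=[/ num ) + num $]
Step 3: reduce F->id. Stack=[( F] ptr=2 lookahead=/ remaining=[/ num ) + num $]
Step 4: reduce T->F. Stack=[( T] ptr=2 lookahead=/ remaining=[/ num ) + num $]
Step 5: shift /. Stack=[( T /] ptr=3 lookahead=num remaining=[num ) + num $]
Step 6: shift num. Stack=[( T / num] ptr=4 lookahead=) remaining=[) + num $]

Answer: shift num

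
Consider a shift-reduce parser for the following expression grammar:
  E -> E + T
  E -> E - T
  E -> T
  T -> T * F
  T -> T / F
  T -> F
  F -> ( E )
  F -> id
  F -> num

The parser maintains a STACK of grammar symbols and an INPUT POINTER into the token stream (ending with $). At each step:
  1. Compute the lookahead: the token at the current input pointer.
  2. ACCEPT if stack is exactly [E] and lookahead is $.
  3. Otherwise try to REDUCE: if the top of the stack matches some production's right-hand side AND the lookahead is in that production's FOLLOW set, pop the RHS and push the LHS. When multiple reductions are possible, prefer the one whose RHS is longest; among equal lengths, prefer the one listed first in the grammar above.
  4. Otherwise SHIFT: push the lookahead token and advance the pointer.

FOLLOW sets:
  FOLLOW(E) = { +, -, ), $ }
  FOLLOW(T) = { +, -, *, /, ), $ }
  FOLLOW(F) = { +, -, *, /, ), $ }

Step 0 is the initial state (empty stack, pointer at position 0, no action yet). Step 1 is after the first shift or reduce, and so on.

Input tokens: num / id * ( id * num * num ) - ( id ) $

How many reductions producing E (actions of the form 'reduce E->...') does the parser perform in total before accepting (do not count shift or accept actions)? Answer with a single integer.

Answer: 4

Derivation:
Step 1: shift num. Stack=[num] ptr=1 lookahead=/ remaining=[/ id * ( id * num * num ) - ( id ) $]
Step 2: reduce F->num. Stack=[F] ptr=1 lookahead=/ remaining=[/ id * ( id * num * num ) - ( id ) $]
Step 3: reduce T->F. Stack=[T] ptr=1 lookahead=/ remaining=[/ id * ( id * num * num ) - ( id ) $]
Step 4: shift /. Stack=[T /] ptr=2 lookahead=id remaining=[id * ( id * num * num ) - ( id ) $]
Step 5: shift id. Stack=[T / id] ptr=3 lookahead=* remaining=[* ( id * num * num ) - ( id ) $]
Step 6: reduce F->id. Stack=[T / F] ptr=3 lookahead=* remaining=[* ( id * num * num ) - ( id ) $]
Step 7: reduce T->T / F. Stack=[T] ptr=3 lookahead=* remaining=[* ( id * num * num ) - ( id ) $]
Step 8: shift *. Stack=[T *] ptr=4 lookahead=( remaining=[( id * num * num ) - ( id ) $]
Step 9: shift (. Stack=[T * (] ptr=5 lookahead=id remaining=[id * num * num ) - ( id ) $]
Step 10: shift id. Stack=[T * ( id] ptr=6 lookahead=* remaining=[* num * num ) - ( id ) $]
Step 11: reduce F->id. Stack=[T * ( F] ptr=6 lookahead=* remaining=[* num * num ) - ( id ) $]
Step 12: reduce T->F. Stack=[T * ( T] ptr=6 lookahead=* remaining=[* num * num ) - ( id ) $]
Step 13: shift *. Stack=[T * ( T *] ptr=7 lookahead=num remaining=[num * num ) - ( id ) $]
Step 14: shift num. Stack=[T * ( T * num] ptr=8 lookahead=* remaining=[* num ) - ( id ) $]
Step 15: reduce F->num. Stack=[T * ( T * F] ptr=8 lookahead=* remaining=[* num ) - ( id ) $]
Step 16: reduce T->T * F. Stack=[T * ( T] ptr=8 lookahead=* remaining=[* num ) - ( id ) $]
Step 17: shift *. Stack=[T * ( T *] ptr=9 lookahead=num remaining=[num ) - ( id ) $]
Step 18: shift num. Stack=[T * ( T * num] ptr=10 lookahead=) remaining=[) - ( id ) $]
Step 19: reduce F->num. Stack=[T * ( T * F] ptr=10 lookahead=) remaining=[) - ( id ) $]
Step 20: reduce T->T * F. Stack=[T * ( T] ptr=10 lookahead=) remaining=[) - ( id ) $]
Step 21: reduce E->T. Stack=[T * ( E] ptr=10 lookahead=) remaining=[) - ( id ) $]
Step 22: shift ). Stack=[T * ( E )] ptr=11 lookahead=- remaining=[- ( id ) $]
Step 23: reduce F->( E ). Stack=[T * F] ptr=11 lookahead=- remaining=[- ( id ) $]
Step 24: reduce T->T * F. Stack=[T] ptr=11 lookahead=- remaining=[- ( id ) $]
Step 25: reduce E->T. Stack=[E] ptr=11 lookahead=- remaining=[- ( id ) $]
Step 26: shift -. Stack=[E -] ptr=12 lookahead=( remaining=[( id ) $]
Step 27: shift (. Stack=[E - (] ptr=13 lookahead=id remaining=[id ) $]
Step 28: shift id. Stack=[E - ( id] ptr=14 lookahead=) remaining=[) $]
Step 29: reduce F->id. Stack=[E - ( F] ptr=14 lookahead=) remaining=[) $]
Step 30: reduce T->F. Stack=[E - ( T] ptr=14 lookahead=) remaining=[) $]
Step 31: reduce E->T. Stack=[E - ( E] ptr=14 lookahead=) remaining=[) $]
Step 32: shift ). Stack=[E - ( E )] ptr=15 lookahead=$ remaining=[$]
Step 33: reduce F->( E ). Stack=[E - F] ptr=15 lookahead=$ remaining=[$]
Step 34: reduce T->F. Stack=[E - T] ptr=15 lookahead=$ remaining=[$]
Step 35: reduce E->E - T. Stack=[E] ptr=15 lookahead=$ remaining=[$]
Step 36: accept. Stack=[E] ptr=15 lookahead=$ remaining=[$]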